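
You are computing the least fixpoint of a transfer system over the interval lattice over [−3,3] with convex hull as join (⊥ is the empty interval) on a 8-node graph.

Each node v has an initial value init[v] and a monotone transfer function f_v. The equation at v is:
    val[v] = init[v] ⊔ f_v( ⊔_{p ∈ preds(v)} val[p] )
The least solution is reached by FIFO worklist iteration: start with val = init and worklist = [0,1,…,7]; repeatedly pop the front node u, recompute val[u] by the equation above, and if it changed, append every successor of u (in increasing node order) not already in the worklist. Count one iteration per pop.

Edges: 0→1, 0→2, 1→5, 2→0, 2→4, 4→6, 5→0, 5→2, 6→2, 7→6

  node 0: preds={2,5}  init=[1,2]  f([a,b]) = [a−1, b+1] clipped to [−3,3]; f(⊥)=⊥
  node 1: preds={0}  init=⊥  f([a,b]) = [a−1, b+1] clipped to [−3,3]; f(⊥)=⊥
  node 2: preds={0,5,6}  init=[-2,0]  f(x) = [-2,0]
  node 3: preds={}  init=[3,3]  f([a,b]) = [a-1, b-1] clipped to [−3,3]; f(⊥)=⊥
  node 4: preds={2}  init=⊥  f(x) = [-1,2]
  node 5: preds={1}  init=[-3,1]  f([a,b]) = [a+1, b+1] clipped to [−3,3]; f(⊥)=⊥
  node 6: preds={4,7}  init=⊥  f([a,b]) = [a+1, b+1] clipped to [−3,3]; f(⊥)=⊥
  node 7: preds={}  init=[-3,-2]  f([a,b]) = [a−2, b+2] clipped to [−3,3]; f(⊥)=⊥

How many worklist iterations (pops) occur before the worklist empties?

Worklist (11 pops):
  #1 pop 0: in=[-3,1] → [-3,2] (was [1,2]); enqueue []
  #2 pop 1: in=[-3,2] → [-3,3] (was ⊥); enqueue []
  #3 pop 2: in=[-3,2] → [-2,0] (no change)
  #4 pop 3: in=⊥ → [3,3] (no change)
  #5 pop 4: in=[-2,0] → [-1,2] (was ⊥); enqueue []
  #6 pop 5: in=[-3,3] → [-3,3] (was [-3,1]); enqueue [0,2]
  #7 pop 6: in=[-3,2] → [-2,3] (was ⊥); enqueue []
  #8 pop 7: in=⊥ → [-3,-2] (no change)
  #9 pop 0: in=[-3,3] → [-3,3] (was [-3,2]); enqueue [1]
  #10 pop 2: in=[-3,3] → [-2,0] (no change)
  #11 pop 1: in=[-3,3] → [-3,3] (no change)

Fixpoint:
  val[0] = [-3,3]
  val[1] = [-3,3]
  val[2] = [-2,0]
  val[3] = [3,3]
  val[4] = [-1,2]
  val[5] = [-3,3]
  val[6] = [-2,3]
  val[7] = [-3,-2]

11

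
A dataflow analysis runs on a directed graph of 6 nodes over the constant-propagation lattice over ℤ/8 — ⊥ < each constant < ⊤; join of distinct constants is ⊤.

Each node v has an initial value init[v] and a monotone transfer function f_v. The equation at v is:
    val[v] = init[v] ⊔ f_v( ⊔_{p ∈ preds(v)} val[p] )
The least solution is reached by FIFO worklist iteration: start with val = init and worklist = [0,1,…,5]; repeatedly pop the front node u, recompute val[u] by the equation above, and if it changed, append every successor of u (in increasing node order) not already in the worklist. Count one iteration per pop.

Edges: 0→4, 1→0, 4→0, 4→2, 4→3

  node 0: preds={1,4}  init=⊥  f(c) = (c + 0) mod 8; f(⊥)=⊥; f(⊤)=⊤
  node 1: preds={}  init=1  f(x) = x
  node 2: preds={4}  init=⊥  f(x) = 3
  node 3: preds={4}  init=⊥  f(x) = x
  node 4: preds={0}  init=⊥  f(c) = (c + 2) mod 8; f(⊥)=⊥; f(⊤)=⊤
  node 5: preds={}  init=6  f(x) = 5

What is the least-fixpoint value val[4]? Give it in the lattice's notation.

Worklist (13 pops):
  #1 pop 0: in=1 → 1 (was ⊥); enqueue []
  #2 pop 1: in=⊥ → 1 (no change)
  #3 pop 2: in=⊥ → 3 (was ⊥); enqueue []
  #4 pop 3: in=⊥ → ⊥ (no change)
  #5 pop 4: in=1 → 3 (was ⊥); enqueue [0,2,3]
  #6 pop 5: in=⊥ → ⊤ (was 6); enqueue []
  #7 pop 0: in=⊤ → ⊤ (was 1); enqueue [4]
  #8 pop 2: in=3 → 3 (no change)
  #9 pop 3: in=3 → 3 (was ⊥); enqueue []
  #10 pop 4: in=⊤ → ⊤ (was 3); enqueue [0,2,3]
  #11 pop 0: in=⊤ → ⊤ (no change)
  #12 pop 2: in=⊤ → 3 (no change)
  #13 pop 3: in=⊤ → ⊤ (was 3); enqueue []

Fixpoint:
  val[0] = ⊤
  val[1] = 1
  val[2] = 3
  val[3] = ⊤
  val[4] = ⊤
  val[5] = ⊤

⊤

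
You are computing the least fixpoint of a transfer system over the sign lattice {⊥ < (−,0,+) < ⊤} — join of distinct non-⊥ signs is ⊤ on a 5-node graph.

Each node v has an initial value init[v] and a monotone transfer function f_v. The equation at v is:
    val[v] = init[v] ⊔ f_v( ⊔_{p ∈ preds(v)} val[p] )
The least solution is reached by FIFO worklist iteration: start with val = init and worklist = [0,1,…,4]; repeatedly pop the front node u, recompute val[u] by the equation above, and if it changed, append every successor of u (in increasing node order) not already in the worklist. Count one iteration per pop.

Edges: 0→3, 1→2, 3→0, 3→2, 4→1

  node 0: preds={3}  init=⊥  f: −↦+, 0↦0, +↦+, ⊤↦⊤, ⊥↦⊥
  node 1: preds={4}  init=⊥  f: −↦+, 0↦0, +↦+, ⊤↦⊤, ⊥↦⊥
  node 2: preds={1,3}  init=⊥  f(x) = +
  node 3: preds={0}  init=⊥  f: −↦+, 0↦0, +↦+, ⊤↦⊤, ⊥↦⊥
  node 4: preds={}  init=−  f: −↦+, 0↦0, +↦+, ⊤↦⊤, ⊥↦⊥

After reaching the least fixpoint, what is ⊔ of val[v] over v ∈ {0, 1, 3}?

+

Trace (5 dequeues):
  [1] u=0 | in ⊥ | out ⊥ | ==
  [2] u=1 | in − | out + | prev ⊥ | push {}
  [3] u=2 | in + | out + | prev ⊥ | push {}
  [4] u=3 | in ⊥ | out ⊥ | ==
  [5] u=4 | in ⊥ | out − | ==

Converged values:
  [0] ⊥
  [1] +
  [2] +
  [3] ⊥
  [4] −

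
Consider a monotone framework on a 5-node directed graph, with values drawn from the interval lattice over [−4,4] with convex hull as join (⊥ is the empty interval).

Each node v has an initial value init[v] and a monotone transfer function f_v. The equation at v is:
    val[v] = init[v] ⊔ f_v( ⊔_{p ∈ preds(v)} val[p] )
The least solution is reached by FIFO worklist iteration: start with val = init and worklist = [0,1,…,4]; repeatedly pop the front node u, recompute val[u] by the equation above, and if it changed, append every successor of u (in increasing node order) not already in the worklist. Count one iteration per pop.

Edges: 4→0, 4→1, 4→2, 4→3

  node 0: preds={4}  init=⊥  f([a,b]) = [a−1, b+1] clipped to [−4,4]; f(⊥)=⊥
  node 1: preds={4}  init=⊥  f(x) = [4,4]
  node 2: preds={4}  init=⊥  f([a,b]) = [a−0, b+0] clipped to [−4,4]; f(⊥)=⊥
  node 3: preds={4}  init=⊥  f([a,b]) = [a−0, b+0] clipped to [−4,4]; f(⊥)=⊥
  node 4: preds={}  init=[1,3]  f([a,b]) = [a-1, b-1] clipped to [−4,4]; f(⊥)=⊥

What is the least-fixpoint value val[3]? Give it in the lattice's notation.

Worklist (5 pops):
  #1 pop 0: in=[1,3] → [0,4] (was ⊥); enqueue []
  #2 pop 1: in=[1,3] → [4,4] (was ⊥); enqueue []
  #3 pop 2: in=[1,3] → [1,3] (was ⊥); enqueue []
  #4 pop 3: in=[1,3] → [1,3] (was ⊥); enqueue []
  #5 pop 4: in=⊥ → [1,3] (no change)

Fixpoint:
  val[0] = [0,4]
  val[1] = [4,4]
  val[2] = [1,3]
  val[3] = [1,3]
  val[4] = [1,3]

[1,3]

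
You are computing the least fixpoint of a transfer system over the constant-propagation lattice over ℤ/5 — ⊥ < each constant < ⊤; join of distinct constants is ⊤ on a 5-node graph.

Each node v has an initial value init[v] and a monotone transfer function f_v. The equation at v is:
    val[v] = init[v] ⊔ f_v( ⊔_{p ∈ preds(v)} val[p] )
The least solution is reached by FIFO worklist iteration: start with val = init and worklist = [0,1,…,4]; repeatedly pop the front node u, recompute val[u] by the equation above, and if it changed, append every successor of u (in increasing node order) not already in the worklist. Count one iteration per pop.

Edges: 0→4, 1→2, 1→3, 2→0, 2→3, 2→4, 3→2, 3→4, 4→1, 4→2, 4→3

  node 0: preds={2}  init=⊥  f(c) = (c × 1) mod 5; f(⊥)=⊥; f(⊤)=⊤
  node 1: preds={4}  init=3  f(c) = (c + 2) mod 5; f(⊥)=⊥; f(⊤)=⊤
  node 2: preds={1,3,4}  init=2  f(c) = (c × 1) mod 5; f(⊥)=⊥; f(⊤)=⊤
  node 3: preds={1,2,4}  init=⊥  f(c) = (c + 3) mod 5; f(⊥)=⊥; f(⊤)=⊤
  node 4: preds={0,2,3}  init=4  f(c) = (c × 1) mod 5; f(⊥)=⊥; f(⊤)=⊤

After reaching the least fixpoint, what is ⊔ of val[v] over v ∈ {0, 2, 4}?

Trace (10 dequeues):
  [1] u=0 | in 2 | out 2 | prev ⊥ | push {}
  [2] u=1 | in 4 | out ⊤ | prev 3 | push {}
  [3] u=2 | in ⊤ | out ⊤ | prev 2 | push {0}
  [4] u=3 | in ⊤ | out ⊤ | prev ⊥ | push {2}
  [5] u=4 | in ⊤ | out ⊤ | prev 4 | push {1,3}
  [6] u=0 | in ⊤ | out ⊤ | prev 2 | push {4}
  [7] u=2 | in ⊤ | out ⊤ | ==
  [8] u=1 | in ⊤ | out ⊤ | ==
  [9] u=3 | in ⊤ | out ⊤ | ==
  [10] u=4 | in ⊤ | out ⊤ | ==

Converged values:
  [0] ⊤
  [1] ⊤
  [2] ⊤
  [3] ⊤
  [4] ⊤

⊤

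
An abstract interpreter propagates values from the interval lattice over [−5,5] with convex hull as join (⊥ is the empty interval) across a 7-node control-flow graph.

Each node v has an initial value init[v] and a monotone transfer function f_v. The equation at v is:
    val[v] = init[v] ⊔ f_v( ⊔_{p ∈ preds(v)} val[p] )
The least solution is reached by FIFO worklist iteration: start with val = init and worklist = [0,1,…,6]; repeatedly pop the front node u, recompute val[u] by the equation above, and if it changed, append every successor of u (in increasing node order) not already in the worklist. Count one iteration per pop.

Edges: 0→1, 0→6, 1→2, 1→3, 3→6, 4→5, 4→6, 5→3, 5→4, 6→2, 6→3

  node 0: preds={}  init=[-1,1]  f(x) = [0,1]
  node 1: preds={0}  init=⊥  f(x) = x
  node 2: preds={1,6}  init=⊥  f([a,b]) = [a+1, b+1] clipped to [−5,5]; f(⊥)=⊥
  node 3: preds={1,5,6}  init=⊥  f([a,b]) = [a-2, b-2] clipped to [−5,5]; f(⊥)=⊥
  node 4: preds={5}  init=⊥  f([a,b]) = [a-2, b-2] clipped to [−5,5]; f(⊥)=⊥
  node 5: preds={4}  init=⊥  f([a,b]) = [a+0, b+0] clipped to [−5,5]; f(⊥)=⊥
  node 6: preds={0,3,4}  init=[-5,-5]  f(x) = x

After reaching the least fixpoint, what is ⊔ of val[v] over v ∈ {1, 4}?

[-1,1]

Trace (9 dequeues):
  [1] u=0 | in ⊥ | out [-1,1] | ==
  [2] u=1 | in [-1,1] | out [-1,1] | prev ⊥ | push {}
  [3] u=2 | in [-5,1] | out [-4,2] | prev ⊥ | push {}
  [4] u=3 | in [-5,1] | out [-5,-1] | prev ⊥ | push {}
  [5] u=4 | in ⊥ | out ⊥ | ==
  [6] u=5 | in ⊥ | out ⊥ | ==
  [7] u=6 | in [-5,1] | out [-5,1] | prev [-5,-5] | push {2,3}
  [8] u=2 | in [-5,1] | out [-4,2] | ==
  [9] u=3 | in [-5,1] | out [-5,-1] | ==

Converged values:
  [0] [-1,1]
  [1] [-1,1]
  [2] [-4,2]
  [3] [-5,-1]
  [4] ⊥
  [5] ⊥
  [6] [-5,1]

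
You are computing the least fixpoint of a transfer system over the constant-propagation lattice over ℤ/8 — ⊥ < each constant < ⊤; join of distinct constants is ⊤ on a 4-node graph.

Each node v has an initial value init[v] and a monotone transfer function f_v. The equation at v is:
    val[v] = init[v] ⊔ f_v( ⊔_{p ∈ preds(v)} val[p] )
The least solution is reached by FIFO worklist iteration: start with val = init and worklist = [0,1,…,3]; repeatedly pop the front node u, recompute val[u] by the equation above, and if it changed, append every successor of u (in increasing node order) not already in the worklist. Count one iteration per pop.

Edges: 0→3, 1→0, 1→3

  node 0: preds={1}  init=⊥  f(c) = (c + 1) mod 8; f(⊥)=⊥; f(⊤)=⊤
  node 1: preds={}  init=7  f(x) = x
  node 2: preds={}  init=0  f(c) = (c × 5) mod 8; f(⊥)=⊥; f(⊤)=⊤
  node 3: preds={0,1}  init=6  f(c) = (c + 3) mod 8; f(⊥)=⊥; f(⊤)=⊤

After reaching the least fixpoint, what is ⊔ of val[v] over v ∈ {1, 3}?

Trace (4 dequeues):
  [1] u=0 | in 7 | out 0 | prev ⊥ | push {}
  [2] u=1 | in ⊥ | out 7 | ==
  [3] u=2 | in ⊥ | out 0 | ==
  [4] u=3 | in ⊤ | out ⊤ | prev 6 | push {}

Converged values:
  [0] 0
  [1] 7
  [2] 0
  [3] ⊤

⊤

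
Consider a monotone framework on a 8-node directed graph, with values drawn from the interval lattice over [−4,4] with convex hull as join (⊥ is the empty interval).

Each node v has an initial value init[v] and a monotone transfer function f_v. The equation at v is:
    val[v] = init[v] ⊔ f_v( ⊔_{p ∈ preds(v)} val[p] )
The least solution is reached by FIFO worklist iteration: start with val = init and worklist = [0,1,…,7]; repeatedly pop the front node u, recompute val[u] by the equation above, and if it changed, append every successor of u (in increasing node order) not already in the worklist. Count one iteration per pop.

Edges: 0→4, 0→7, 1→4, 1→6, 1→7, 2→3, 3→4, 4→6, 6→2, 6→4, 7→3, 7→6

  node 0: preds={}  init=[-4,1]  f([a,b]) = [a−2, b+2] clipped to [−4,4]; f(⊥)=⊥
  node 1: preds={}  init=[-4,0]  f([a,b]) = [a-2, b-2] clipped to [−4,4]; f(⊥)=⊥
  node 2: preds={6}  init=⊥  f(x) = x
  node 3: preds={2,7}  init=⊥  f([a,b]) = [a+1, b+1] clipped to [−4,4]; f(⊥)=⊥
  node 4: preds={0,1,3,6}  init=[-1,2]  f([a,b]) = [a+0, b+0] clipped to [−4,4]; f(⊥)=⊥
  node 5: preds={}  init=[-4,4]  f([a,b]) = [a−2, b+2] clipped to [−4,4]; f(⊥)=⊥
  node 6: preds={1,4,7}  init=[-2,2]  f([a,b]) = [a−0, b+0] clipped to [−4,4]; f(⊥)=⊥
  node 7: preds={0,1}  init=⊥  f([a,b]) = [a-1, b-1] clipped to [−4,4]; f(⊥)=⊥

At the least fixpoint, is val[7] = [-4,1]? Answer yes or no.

Worklist (17 pops):
  #1 pop 0: in=⊥ → [-4,1] (no change)
  #2 pop 1: in=⊥ → [-4,0] (no change)
  #3 pop 2: in=[-2,2] → [-2,2] (was ⊥); enqueue []
  #4 pop 3: in=[-2,2] → [-1,3] (was ⊥); enqueue []
  #5 pop 4: in=[-4,3] → [-4,3] (was [-1,2]); enqueue []
  #6 pop 5: in=⊥ → [-4,4] (no change)
  #7 pop 6: in=[-4,3] → [-4,3] (was [-2,2]); enqueue [2,4]
  #8 pop 7: in=[-4,1] → [-4,0] (was ⊥); enqueue [3,6]
  #9 pop 2: in=[-4,3] → [-4,3] (was [-2,2]); enqueue []
  #10 pop 4: in=[-4,3] → [-4,3] (no change)
  #11 pop 3: in=[-4,3] → [-3,4] (was [-1,3]); enqueue [4]
  #12 pop 6: in=[-4,3] → [-4,3] (no change)
  #13 pop 4: in=[-4,4] → [-4,4] (was [-4,3]); enqueue [6]
  #14 pop 6: in=[-4,4] → [-4,4] (was [-4,3]); enqueue [2,4]
  #15 pop 2: in=[-4,4] → [-4,4] (was [-4,3]); enqueue [3]
  #16 pop 4: in=[-4,4] → [-4,4] (no change)
  #17 pop 3: in=[-4,4] → [-3,4] (no change)

Fixpoint:
  val[0] = [-4,1]
  val[1] = [-4,0]
  val[2] = [-4,4]
  val[3] = [-3,4]
  val[4] = [-4,4]
  val[5] = [-4,4]
  val[6] = [-4,4]
  val[7] = [-4,0]

no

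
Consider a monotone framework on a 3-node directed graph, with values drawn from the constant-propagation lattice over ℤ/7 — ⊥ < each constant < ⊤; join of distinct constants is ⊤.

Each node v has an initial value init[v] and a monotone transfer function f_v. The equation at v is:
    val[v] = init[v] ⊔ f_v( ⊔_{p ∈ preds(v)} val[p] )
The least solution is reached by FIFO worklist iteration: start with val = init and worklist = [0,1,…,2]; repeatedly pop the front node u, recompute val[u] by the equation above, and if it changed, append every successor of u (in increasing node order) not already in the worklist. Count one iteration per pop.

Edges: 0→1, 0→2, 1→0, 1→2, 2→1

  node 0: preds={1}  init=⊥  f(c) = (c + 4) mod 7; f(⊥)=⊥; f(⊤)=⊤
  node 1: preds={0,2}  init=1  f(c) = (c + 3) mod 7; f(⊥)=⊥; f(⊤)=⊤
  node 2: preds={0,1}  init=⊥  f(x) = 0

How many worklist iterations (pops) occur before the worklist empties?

7

Worklist (7 pops):
  #1 pop 0: in=1 → 5 (was ⊥); enqueue []
  #2 pop 1: in=5 → 1 (no change)
  #3 pop 2: in=⊤ → 0 (was ⊥); enqueue [1]
  #4 pop 1: in=⊤ → ⊤ (was 1); enqueue [0,2]
  #5 pop 0: in=⊤ → ⊤ (was 5); enqueue [1]
  #6 pop 2: in=⊤ → 0 (no change)
  #7 pop 1: in=⊤ → ⊤ (no change)

Fixpoint:
  val[0] = ⊤
  val[1] = ⊤
  val[2] = 0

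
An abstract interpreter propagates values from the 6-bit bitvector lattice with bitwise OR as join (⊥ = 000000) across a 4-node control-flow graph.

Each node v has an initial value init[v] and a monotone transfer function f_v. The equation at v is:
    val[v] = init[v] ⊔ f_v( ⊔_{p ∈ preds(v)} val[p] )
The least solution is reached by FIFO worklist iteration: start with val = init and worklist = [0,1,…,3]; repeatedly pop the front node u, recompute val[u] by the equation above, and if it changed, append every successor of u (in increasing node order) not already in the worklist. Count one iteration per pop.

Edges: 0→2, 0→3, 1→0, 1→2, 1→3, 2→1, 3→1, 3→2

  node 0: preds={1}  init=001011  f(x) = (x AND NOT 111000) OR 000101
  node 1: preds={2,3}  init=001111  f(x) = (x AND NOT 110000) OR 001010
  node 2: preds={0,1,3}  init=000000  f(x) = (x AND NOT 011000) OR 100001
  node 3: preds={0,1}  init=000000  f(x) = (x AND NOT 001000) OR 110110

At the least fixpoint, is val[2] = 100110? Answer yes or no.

no

Trace (6 dequeues):
  [1] u=0 | in 001111 | out 001111 | prev 001011 | push {}
  [2] u=1 | in 000000 | out 001111 | ==
  [3] u=2 | in 001111 | out 100111 | prev 000000 | push {1}
  [4] u=3 | in 001111 | out 110111 | prev 000000 | push {2}
  [5] u=1 | in 110111 | out 001111 | ==
  [6] u=2 | in 111111 | out 100111 | ==

Converged values:
  [0] 001111
  [1] 001111
  [2] 100111
  [3] 110111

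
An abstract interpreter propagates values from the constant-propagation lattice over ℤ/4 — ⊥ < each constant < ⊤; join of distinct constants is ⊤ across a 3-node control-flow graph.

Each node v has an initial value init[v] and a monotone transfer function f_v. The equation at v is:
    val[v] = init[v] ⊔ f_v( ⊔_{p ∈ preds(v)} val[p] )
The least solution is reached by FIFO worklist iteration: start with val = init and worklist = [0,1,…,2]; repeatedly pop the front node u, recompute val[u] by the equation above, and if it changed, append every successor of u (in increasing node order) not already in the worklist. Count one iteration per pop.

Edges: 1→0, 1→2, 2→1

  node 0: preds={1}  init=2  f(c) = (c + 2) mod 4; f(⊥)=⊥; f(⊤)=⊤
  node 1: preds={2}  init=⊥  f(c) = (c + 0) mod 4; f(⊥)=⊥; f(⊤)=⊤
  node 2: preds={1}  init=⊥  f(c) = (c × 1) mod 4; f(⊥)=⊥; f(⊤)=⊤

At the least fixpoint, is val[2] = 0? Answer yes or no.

Worklist (3 pops):
  #1 pop 0: in=⊥ → 2 (no change)
  #2 pop 1: in=⊥ → ⊥ (no change)
  #3 pop 2: in=⊥ → ⊥ (no change)

Fixpoint:
  val[0] = 2
  val[1] = ⊥
  val[2] = ⊥

no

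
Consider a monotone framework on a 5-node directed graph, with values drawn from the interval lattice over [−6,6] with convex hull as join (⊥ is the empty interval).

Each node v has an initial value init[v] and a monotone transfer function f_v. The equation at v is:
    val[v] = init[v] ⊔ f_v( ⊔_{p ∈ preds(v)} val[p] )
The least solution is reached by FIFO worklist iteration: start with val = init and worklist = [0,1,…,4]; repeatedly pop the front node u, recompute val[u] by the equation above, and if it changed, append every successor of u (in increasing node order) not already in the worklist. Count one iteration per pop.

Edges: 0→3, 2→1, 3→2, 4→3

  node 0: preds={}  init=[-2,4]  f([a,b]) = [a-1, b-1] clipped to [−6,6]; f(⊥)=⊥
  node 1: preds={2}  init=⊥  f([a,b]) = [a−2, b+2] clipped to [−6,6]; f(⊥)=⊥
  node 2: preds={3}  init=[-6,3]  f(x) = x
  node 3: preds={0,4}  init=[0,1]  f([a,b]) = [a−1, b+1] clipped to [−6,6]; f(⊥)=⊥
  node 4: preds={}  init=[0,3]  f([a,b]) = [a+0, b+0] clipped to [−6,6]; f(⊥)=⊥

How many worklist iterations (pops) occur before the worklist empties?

7

Iteration log — 7 steps:
  step 1. node 0  ⊔preds=⊥  new=[-2,4]  stable
  step 2. node 1  ⊔preds=[-6,3]  new=[-6,5]  old=⊥  +wl: 
  step 3. node 2  ⊔preds=[0,1]  new=[-6,3]  stable
  step 4. node 3  ⊔preds=[-2,4]  new=[-3,5]  old=[0,1]  +wl: 2
  step 5. node 4  ⊔preds=⊥  new=[0,3]  stable
  step 6. node 2  ⊔preds=[-3,5]  new=[-6,5]  old=[-6,3]  +wl: 1
  step 7. node 1  ⊔preds=[-6,5]  new=[-6,6]  old=[-6,5]  +wl: 

Least fixpoint reached:
  node 0: [-2,4]
  node 1: [-6,6]
  node 2: [-6,5]
  node 3: [-3,5]
  node 4: [0,3]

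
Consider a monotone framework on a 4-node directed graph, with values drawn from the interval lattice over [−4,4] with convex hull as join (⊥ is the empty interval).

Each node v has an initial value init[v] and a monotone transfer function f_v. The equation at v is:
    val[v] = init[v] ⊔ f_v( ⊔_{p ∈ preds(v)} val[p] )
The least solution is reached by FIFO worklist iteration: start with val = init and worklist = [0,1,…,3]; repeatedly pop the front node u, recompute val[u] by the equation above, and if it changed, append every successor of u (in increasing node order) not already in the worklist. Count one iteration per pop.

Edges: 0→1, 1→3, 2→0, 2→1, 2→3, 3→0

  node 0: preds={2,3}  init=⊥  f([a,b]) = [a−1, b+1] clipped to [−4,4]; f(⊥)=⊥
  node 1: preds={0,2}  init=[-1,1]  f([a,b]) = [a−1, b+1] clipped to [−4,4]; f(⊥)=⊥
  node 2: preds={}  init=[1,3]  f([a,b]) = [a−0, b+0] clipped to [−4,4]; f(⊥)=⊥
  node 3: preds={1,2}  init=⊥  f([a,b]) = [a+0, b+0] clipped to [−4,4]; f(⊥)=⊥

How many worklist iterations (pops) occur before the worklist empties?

11

Iteration log — 11 steps:
  step 1. node 0  ⊔preds=[1,3]  new=[0,4]  old=⊥  +wl: 
  step 2. node 1  ⊔preds=[0,4]  new=[-1,4]  old=[-1,1]  +wl: 
  step 3. node 2  ⊔preds=⊥  new=[1,3]  stable
  step 4. node 3  ⊔preds=[-1,4]  new=[-1,4]  old=⊥  +wl: 0
  step 5. node 0  ⊔preds=[-1,4]  new=[-2,4]  old=[0,4]  +wl: 1
  step 6. node 1  ⊔preds=[-2,4]  new=[-3,4]  old=[-1,4]  +wl: 3
  step 7. node 3  ⊔preds=[-3,4]  new=[-3,4]  old=[-1,4]  +wl: 0
  step 8. node 0  ⊔preds=[-3,4]  new=[-4,4]  old=[-2,4]  +wl: 1
  step 9. node 1  ⊔preds=[-4,4]  new=[-4,4]  old=[-3,4]  +wl: 3
  step 10. node 3  ⊔preds=[-4,4]  new=[-4,4]  old=[-3,4]  +wl: 0
  step 11. node 0  ⊔preds=[-4,4]  new=[-4,4]  stable

Least fixpoint reached:
  node 0: [-4,4]
  node 1: [-4,4]
  node 2: [1,3]
  node 3: [-4,4]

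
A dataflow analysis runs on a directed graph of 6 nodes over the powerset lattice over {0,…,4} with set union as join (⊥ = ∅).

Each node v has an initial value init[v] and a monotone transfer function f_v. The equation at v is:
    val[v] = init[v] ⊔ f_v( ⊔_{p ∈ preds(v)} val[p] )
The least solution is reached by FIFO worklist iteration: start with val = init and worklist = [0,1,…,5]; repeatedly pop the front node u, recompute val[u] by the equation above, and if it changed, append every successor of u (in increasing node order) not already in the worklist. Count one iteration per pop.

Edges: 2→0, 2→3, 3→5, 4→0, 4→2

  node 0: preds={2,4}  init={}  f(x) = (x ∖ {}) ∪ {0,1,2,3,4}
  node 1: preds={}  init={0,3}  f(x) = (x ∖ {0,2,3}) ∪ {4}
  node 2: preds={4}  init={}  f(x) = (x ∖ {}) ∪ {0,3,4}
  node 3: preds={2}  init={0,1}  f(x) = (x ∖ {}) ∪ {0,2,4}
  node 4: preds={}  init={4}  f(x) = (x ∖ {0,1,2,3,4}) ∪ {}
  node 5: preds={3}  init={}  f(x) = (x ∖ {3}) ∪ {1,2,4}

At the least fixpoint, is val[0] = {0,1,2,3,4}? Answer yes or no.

Worklist (7 pops):
  #1 pop 0: in={4} → {0,1,2,3,4} (was {}); enqueue []
  #2 pop 1: in={} → {0,3,4} (was {0,3}); enqueue []
  #3 pop 2: in={4} → {0,3,4} (was {}); enqueue [0]
  #4 pop 3: in={0,3,4} → {0,1,2,3,4} (was {0,1}); enqueue []
  #5 pop 4: in={} → {4} (no change)
  #6 pop 5: in={0,1,2,3,4} → {0,1,2,4} (was {}); enqueue []
  #7 pop 0: in={0,3,4} → {0,1,2,3,4} (no change)

Fixpoint:
  val[0] = {0,1,2,3,4}
  val[1] = {0,3,4}
  val[2] = {0,3,4}
  val[3] = {0,1,2,3,4}
  val[4] = {4}
  val[5] = {0,1,2,4}

yes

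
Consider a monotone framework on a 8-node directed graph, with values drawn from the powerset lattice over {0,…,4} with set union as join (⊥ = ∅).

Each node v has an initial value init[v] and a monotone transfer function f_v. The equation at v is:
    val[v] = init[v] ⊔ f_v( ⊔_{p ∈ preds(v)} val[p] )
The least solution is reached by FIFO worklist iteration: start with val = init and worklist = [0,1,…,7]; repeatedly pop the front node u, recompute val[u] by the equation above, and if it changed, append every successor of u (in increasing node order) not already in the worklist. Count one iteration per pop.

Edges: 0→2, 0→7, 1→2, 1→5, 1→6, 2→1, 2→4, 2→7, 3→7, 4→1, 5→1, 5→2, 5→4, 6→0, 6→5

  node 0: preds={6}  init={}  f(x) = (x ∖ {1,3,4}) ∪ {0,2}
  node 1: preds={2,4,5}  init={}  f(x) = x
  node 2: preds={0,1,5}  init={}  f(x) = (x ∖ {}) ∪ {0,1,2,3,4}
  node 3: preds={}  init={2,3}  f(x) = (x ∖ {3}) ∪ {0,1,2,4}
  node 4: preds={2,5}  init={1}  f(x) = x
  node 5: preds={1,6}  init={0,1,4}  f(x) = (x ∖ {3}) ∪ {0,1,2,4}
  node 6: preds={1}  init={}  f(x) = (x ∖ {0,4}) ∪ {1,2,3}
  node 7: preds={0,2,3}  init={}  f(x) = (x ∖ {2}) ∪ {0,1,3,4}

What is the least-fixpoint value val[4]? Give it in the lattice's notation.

{0,1,2,3,4}

Trace (14 dequeues):
  [1] u=0 | in {} | out {0,2} | prev {} | push {}
  [2] u=1 | in {0,1,4} | out {0,1,4} | prev {} | push {}
  [3] u=2 | in {0,1,2,4} | out {0,1,2,3,4} | prev {} | push {1}
  [4] u=3 | in {} | out {0,1,2,3,4} | prev {2,3} | push {}
  [5] u=4 | in {0,1,2,3,4} | out {0,1,2,3,4} | prev {1} | push {}
  [6] u=5 | in {0,1,4} | out {0,1,2,4} | prev {0,1,4} | push {2,4}
  [7] u=6 | in {0,1,4} | out {1,2,3} | prev {} | push {0,5}
  [8] u=7 | in {0,1,2,3,4} | out {0,1,3,4} | prev {} | push {}
  [9] u=1 | in {0,1,2,3,4} | out {0,1,2,3,4} | prev {0,1,4} | push {6}
  [10] u=2 | in {0,1,2,3,4} | out {0,1,2,3,4} | ==
  [11] u=4 | in {0,1,2,3,4} | out {0,1,2,3,4} | ==
  [12] u=0 | in {1,2,3} | out {0,2} | ==
  [13] u=5 | in {0,1,2,3,4} | out {0,1,2,4} | ==
  [14] u=6 | in {0,1,2,3,4} | out {1,2,3} | ==

Converged values:
  [0] {0,2}
  [1] {0,1,2,3,4}
  [2] {0,1,2,3,4}
  [3] {0,1,2,3,4}
  [4] {0,1,2,3,4}
  [5] {0,1,2,4}
  [6] {1,2,3}
  [7] {0,1,3,4}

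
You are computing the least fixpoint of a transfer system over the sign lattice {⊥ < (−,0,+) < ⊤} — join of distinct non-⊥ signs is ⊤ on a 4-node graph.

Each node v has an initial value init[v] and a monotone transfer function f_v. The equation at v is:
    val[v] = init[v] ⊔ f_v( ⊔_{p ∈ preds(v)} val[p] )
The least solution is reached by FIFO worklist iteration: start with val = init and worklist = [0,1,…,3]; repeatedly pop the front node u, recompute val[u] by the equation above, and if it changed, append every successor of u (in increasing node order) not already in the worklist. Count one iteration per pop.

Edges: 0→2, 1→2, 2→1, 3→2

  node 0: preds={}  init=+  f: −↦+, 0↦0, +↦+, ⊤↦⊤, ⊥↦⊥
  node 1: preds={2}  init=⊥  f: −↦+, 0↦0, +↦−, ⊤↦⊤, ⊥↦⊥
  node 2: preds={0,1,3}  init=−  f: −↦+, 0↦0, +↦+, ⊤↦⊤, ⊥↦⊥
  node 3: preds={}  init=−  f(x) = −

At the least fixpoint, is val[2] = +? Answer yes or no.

no

Iteration log — 6 steps:
  step 1. node 0  ⊔preds=⊥  new=+  stable
  step 2. node 1  ⊔preds=−  new=+  old=⊥  +wl: 
  step 3. node 2  ⊔preds=⊤  new=⊤  old=−  +wl: 1
  step 4. node 3  ⊔preds=⊥  new=−  stable
  step 5. node 1  ⊔preds=⊤  new=⊤  old=+  +wl: 2
  step 6. node 2  ⊔preds=⊤  new=⊤  stable

Least fixpoint reached:
  node 0: +
  node 1: ⊤
  node 2: ⊤
  node 3: −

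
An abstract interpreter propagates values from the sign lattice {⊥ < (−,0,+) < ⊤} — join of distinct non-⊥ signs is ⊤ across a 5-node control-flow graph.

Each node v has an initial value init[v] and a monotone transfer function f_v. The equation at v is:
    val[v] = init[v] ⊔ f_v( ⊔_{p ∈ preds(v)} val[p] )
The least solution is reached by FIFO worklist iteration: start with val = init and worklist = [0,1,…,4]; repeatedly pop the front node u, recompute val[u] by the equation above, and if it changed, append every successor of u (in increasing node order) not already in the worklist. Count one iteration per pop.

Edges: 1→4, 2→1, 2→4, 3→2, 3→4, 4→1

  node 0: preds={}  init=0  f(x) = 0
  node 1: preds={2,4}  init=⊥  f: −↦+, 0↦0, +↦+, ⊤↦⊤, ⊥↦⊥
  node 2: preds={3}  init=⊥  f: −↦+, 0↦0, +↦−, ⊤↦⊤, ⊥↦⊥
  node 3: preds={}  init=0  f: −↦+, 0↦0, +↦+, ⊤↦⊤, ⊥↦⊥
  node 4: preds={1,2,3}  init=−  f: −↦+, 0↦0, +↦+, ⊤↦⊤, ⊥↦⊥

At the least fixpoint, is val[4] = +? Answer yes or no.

no

Trace (7 dequeues):
  [1] u=0 | in ⊥ | out 0 | ==
  [2] u=1 | in − | out + | prev ⊥ | push {}
  [3] u=2 | in 0 | out 0 | prev ⊥ | push {1}
  [4] u=3 | in ⊥ | out 0 | ==
  [5] u=4 | in ⊤ | out ⊤ | prev − | push {}
  [6] u=1 | in ⊤ | out ⊤ | prev + | push {4}
  [7] u=4 | in ⊤ | out ⊤ | ==

Converged values:
  [0] 0
  [1] ⊤
  [2] 0
  [3] 0
  [4] ⊤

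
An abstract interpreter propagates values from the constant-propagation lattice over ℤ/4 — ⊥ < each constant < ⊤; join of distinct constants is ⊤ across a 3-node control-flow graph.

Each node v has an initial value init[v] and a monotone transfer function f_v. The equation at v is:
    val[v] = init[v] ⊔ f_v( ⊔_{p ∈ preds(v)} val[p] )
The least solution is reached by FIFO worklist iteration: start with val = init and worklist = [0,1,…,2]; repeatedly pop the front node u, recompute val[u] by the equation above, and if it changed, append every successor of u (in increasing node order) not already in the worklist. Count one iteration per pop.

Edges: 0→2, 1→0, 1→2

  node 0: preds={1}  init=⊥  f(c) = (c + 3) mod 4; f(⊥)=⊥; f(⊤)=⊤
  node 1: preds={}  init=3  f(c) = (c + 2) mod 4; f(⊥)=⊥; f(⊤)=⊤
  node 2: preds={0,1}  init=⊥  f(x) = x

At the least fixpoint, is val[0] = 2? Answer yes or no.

yes

Worklist (3 pops):
  #1 pop 0: in=3 → 2 (was ⊥); enqueue []
  #2 pop 1: in=⊥ → 3 (no change)
  #3 pop 2: in=⊤ → ⊤ (was ⊥); enqueue []

Fixpoint:
  val[0] = 2
  val[1] = 3
  val[2] = ⊤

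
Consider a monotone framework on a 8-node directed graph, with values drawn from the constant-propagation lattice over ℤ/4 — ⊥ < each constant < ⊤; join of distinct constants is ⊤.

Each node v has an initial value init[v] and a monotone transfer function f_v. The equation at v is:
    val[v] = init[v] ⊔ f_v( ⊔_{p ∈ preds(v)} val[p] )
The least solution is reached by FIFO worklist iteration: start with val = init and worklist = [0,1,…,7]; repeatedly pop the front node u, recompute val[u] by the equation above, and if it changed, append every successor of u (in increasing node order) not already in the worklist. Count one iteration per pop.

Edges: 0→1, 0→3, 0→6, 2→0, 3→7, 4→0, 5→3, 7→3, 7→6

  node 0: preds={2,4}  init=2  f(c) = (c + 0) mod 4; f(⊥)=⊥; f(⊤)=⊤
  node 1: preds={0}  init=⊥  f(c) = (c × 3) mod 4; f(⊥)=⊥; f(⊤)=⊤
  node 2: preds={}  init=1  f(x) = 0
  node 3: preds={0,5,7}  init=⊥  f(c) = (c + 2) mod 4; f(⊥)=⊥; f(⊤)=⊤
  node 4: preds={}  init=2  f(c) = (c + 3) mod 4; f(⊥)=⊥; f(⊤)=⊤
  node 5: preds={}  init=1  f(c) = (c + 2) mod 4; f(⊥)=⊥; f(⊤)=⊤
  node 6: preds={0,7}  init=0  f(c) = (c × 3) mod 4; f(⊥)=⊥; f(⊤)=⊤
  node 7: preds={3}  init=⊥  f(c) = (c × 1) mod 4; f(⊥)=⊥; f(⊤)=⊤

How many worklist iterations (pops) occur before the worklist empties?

Trace (11 dequeues):
  [1] u=0 | in ⊤ | out ⊤ | prev 2 | push {}
  [2] u=1 | in ⊤ | out ⊤ | prev ⊥ | push {}
  [3] u=2 | in ⊥ | out ⊤ | prev 1 | push {0}
  [4] u=3 | in ⊤ | out ⊤ | prev ⊥ | push {}
  [5] u=4 | in ⊥ | out 2 | ==
  [6] u=5 | in ⊥ | out 1 | ==
  [7] u=6 | in ⊤ | out ⊤ | prev 0 | push {}
  [8] u=7 | in ⊤ | out ⊤ | prev ⊥ | push {3,6}
  [9] u=0 | in ⊤ | out ⊤ | ==
  [10] u=3 | in ⊤ | out ⊤ | ==
  [11] u=6 | in ⊤ | out ⊤ | ==

Converged values:
  [0] ⊤
  [1] ⊤
  [2] ⊤
  [3] ⊤
  [4] 2
  [5] 1
  [6] ⊤
  [7] ⊤

11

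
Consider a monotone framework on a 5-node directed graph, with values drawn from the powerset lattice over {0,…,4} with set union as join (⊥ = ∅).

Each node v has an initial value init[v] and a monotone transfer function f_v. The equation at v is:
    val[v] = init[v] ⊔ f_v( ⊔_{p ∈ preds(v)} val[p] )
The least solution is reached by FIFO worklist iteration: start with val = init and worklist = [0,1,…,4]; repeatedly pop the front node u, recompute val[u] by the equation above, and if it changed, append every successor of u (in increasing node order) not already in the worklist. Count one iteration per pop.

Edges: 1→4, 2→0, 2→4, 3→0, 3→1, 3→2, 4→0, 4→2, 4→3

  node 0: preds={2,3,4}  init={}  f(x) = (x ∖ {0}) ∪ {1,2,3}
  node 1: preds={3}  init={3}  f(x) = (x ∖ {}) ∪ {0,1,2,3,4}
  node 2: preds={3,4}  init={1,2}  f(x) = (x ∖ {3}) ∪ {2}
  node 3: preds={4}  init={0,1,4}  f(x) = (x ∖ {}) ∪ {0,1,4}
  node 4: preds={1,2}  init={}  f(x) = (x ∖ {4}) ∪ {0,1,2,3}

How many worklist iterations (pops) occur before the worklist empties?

Trace (11 dequeues):
  [1] u=0 | in {0,1,2,4} | out {1,2,3,4} | prev {} | push {}
  [2] u=1 | in {0,1,4} | out {0,1,2,3,4} | prev {3} | push {}
  [3] u=2 | in {0,1,4} | out {0,1,2,4} | prev {1,2} | push {0}
  [4] u=3 | in {} | out {0,1,4} | ==
  [5] u=4 | in {0,1,2,3,4} | out {0,1,2,3} | prev {} | push {2,3}
  [6] u=0 | in {0,1,2,3,4} | out {1,2,3,4} | ==
  [7] u=2 | in {0,1,2,3,4} | out {0,1,2,4} | ==
  [8] u=3 | in {0,1,2,3} | out {0,1,2,3,4} | prev {0,1,4} | push {0,1,2}
  [9] u=0 | in {0,1,2,3,4} | out {1,2,3,4} | ==
  [10] u=1 | in {0,1,2,3,4} | out {0,1,2,3,4} | ==
  [11] u=2 | in {0,1,2,3,4} | out {0,1,2,4} | ==

Converged values:
  [0] {1,2,3,4}
  [1] {0,1,2,3,4}
  [2] {0,1,2,4}
  [3] {0,1,2,3,4}
  [4] {0,1,2,3}

11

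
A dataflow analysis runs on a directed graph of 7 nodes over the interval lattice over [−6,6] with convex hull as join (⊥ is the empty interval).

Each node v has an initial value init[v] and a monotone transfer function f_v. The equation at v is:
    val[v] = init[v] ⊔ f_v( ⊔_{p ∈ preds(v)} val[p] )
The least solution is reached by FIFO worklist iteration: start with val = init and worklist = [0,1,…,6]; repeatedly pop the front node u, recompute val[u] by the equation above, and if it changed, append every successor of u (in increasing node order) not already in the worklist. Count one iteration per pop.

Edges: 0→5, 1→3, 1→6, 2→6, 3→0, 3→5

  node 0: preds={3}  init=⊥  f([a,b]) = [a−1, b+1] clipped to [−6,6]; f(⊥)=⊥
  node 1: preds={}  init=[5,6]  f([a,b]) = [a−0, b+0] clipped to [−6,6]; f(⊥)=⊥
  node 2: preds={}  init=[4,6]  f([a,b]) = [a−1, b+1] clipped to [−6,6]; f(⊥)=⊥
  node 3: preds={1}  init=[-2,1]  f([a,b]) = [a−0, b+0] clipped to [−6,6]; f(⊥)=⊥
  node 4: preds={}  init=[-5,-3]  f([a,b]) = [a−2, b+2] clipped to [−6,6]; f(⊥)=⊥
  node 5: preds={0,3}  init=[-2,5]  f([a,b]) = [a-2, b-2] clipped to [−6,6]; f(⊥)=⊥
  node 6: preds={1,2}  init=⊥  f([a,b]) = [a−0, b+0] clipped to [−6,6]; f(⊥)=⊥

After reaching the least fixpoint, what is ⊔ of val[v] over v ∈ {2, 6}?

Worklist (9 pops):
  #1 pop 0: in=[-2,1] → [-3,2] (was ⊥); enqueue []
  #2 pop 1: in=⊥ → [5,6] (no change)
  #3 pop 2: in=⊥ → [4,6] (no change)
  #4 pop 3: in=[5,6] → [-2,6] (was [-2,1]); enqueue [0]
  #5 pop 4: in=⊥ → [-5,-3] (no change)
  #6 pop 5: in=[-3,6] → [-5,5] (was [-2,5]); enqueue []
  #7 pop 6: in=[4,6] → [4,6] (was ⊥); enqueue []
  #8 pop 0: in=[-2,6] → [-3,6] (was [-3,2]); enqueue [5]
  #9 pop 5: in=[-3,6] → [-5,5] (no change)

Fixpoint:
  val[0] = [-3,6]
  val[1] = [5,6]
  val[2] = [4,6]
  val[3] = [-2,6]
  val[4] = [-5,-3]
  val[5] = [-5,5]
  val[6] = [4,6]

[4,6]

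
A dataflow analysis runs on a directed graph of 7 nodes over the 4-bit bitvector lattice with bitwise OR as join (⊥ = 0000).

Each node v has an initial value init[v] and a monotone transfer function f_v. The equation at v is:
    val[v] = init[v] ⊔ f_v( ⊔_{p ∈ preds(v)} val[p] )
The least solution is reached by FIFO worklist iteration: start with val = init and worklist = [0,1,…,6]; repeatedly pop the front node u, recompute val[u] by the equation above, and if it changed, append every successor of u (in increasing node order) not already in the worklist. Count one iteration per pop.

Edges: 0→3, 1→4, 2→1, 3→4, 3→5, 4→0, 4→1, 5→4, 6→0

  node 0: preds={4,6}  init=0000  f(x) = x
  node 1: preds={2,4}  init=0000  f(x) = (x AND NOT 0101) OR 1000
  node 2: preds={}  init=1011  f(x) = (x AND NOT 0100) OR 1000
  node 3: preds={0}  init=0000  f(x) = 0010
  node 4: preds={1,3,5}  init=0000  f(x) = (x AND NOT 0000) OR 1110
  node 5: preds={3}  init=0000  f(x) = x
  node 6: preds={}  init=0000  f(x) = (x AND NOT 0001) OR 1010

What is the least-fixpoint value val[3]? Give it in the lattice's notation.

Worklist (11 pops):
  #1 pop 0: in=0000 → 0000 (no change)
  #2 pop 1: in=1011 → 1010 (was 0000); enqueue []
  #3 pop 2: in=0000 → 1011 (no change)
  #4 pop 3: in=0000 → 0010 (was 0000); enqueue []
  #5 pop 4: in=1010 → 1110 (was 0000); enqueue [0,1]
  #6 pop 5: in=0010 → 0010 (was 0000); enqueue [4]
  #7 pop 6: in=0000 → 1010 (was 0000); enqueue []
  #8 pop 0: in=1110 → 1110 (was 0000); enqueue [3]
  #9 pop 1: in=1111 → 1010 (no change)
  #10 pop 4: in=1010 → 1110 (no change)
  #11 pop 3: in=1110 → 0010 (no change)

Fixpoint:
  val[0] = 1110
  val[1] = 1010
  val[2] = 1011
  val[3] = 0010
  val[4] = 1110
  val[5] = 0010
  val[6] = 1010

0010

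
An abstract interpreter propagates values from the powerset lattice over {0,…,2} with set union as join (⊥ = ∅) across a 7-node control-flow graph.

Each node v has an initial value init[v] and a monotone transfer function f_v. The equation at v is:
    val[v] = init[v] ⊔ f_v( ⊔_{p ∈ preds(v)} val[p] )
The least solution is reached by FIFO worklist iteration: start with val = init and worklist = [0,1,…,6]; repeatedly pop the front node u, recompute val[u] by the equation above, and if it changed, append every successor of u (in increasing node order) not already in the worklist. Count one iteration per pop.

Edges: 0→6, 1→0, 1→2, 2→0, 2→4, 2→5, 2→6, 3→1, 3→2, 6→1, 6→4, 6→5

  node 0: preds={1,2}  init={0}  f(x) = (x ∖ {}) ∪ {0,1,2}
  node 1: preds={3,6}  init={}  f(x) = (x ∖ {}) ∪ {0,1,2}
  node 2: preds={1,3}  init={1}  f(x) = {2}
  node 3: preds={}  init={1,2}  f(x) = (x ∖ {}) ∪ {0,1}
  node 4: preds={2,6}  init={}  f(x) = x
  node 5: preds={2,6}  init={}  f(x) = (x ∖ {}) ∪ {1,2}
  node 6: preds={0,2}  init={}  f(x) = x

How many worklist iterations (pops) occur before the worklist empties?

Iteration log — 12 steps:
  step 1. node 0  ⊔preds={1}  new={0,1,2}  old={0}  +wl: 
  step 2. node 1  ⊔preds={1,2}  new={0,1,2}  old={}  +wl: 0
  step 3. node 2  ⊔preds={0,1,2}  new={1,2}  old={1}  +wl: 
  step 4. node 3  ⊔preds={}  new={0,1,2}  old={1,2}  +wl: 1,2
  step 5. node 4  ⊔preds={1,2}  new={1,2}  old={}  +wl: 
  step 6. node 5  ⊔preds={1,2}  new={1,2}  old={}  +wl: 
  step 7. node 6  ⊔preds={0,1,2}  new={0,1,2}  old={}  +wl: 4,5
  step 8. node 0  ⊔preds={0,1,2}  new={0,1,2}  stable
  step 9. node 1  ⊔preds={0,1,2}  new={0,1,2}  stable
  step 10. node 2  ⊔preds={0,1,2}  new={1,2}  stable
  step 11. node 4  ⊔preds={0,1,2}  new={0,1,2}  old={1,2}  +wl: 
  step 12. node 5  ⊔preds={0,1,2}  new={0,1,2}  old={1,2}  +wl: 

Least fixpoint reached:
  node 0: {0,1,2}
  node 1: {0,1,2}
  node 2: {1,2}
  node 3: {0,1,2}
  node 4: {0,1,2}
  node 5: {0,1,2}
  node 6: {0,1,2}

12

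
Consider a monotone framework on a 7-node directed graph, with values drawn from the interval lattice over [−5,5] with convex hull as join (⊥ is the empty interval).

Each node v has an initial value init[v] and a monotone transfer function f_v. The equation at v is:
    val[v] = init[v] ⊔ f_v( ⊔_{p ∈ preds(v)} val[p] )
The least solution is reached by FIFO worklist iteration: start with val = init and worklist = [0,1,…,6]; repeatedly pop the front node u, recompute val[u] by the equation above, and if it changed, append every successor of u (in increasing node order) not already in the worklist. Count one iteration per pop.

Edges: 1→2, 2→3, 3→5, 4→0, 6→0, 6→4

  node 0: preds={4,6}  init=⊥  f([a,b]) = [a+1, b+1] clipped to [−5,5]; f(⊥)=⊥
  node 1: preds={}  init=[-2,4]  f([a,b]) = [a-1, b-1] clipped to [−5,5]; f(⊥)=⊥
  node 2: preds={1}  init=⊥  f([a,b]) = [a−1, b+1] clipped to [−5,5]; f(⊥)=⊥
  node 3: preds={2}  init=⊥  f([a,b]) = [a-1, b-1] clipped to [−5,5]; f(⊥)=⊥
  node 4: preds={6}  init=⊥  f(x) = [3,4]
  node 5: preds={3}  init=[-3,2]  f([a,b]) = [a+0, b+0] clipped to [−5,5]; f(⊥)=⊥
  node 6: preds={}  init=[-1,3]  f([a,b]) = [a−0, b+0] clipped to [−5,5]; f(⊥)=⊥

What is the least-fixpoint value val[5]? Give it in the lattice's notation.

Iteration log — 8 steps:
  step 1. node 0  ⊔preds=[-1,3]  new=[0,4]  old=⊥  +wl: 
  step 2. node 1  ⊔preds=⊥  new=[-2,4]  stable
  step 3. node 2  ⊔preds=[-2,4]  new=[-3,5]  old=⊥  +wl: 
  step 4. node 3  ⊔preds=[-3,5]  new=[-4,4]  old=⊥  +wl: 
  step 5. node 4  ⊔preds=[-1,3]  new=[3,4]  old=⊥  +wl: 0
  step 6. node 5  ⊔preds=[-4,4]  new=[-4,4]  old=[-3,2]  +wl: 
  step 7. node 6  ⊔preds=⊥  new=[-1,3]  stable
  step 8. node 0  ⊔preds=[-1,4]  new=[0,5]  old=[0,4]  +wl: 

Least fixpoint reached:
  node 0: [0,5]
  node 1: [-2,4]
  node 2: [-3,5]
  node 3: [-4,4]
  node 4: [3,4]
  node 5: [-4,4]
  node 6: [-1,3]

[-4,4]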